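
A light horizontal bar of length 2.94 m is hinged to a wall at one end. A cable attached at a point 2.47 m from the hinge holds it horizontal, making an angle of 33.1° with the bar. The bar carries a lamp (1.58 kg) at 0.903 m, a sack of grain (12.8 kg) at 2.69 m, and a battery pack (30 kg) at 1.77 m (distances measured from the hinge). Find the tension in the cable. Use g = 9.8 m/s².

T ≈ 646 N

Choose the hinge as the axis so the unknown hinge reaction has zero arm there.
Lamp: 1.58 × 9.8 = 15.48 N down at 0.903 m → arm 0.903 m, τ = 15.48 × 0.903 = 13.98 N·m clockwise.
Sack of grain: 12.8 × 9.8 = 125.4 N down at 2.69 m → arm 2.69 m, τ = 125.4 × 2.69 = 337.3 N·m clockwise.
Battery pack: 30 × 9.8 = 294 N down at 1.77 m → arm 1.77 m, τ = 294 × 1.77 = 520.4 N·m clockwise.
Total clockwise load moment = 871.7 N·m.
The cable tension T acts at 2.47 m; only its component perpendicular to the bar, T sinθ, produces torque. sin 33.1° = 0.5461.
Setting net torque to zero: T × 2.47 × 0.5461 = 871.7 → T = 871.7 / 1.349 = 646 N.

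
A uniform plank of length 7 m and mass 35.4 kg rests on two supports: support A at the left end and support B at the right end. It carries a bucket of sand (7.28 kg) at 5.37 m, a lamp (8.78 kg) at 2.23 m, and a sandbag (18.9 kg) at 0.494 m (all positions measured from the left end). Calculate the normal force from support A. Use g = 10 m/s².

R_A ≈ 429 N

About support B:
Beam weight: 35.4 × 10 = 354 N down at 3.5 m → arm 3.5 m, τ = 354 × 3.5 = 1239 N·m counterclockwise.
Bucket of sand: 7.28 × 10 = 72.8 N down at 5.37 m → arm 1.63 m, τ = 72.8 × 1.63 = 118.7 N·m counterclockwise.
Lamp: 8.78 × 10 = 87.8 N down at 2.23 m → arm 4.77 m, τ = 87.8 × 4.77 = 418.8 N·m counterclockwise.
Sandbag: 18.9 × 10 = 189 N down at 0.494 m → arm 6.506 m, τ = 189 × 6.506 = 1230 N·m counterclockwise.
Net load moment about support B = 3006 N·m counterclockwise.
Reaction R at support A is upward at 0 m, arm 7 m → moment R × 7 clockwise.
For rotational equilibrium, R × 7 = 3006, so R = 429 N.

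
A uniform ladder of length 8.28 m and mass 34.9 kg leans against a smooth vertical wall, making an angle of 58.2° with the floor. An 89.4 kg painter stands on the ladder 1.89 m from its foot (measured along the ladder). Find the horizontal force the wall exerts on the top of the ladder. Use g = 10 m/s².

About the foot of the ladder:
Ladder weight 34.9×10 = 349 N acts at 4.14 m along the ladder; its horizontal arm is 4.14·cos58.2° = 2.182 m → τ = 761.5 N·m clockwise.
Painter: 89.4×10 = 894 N at 1.89 m → arm 0.9959 m → τ = 890.3 N·m clockwise.
Wall normal N acts horizontally at the top; its moment arm is the height L sinθ = 8.28·sin58.2° = 7.037 m, counterclockwise.
For rotational equilibrium, N × 7.037 = 1652, so N = 235 N.

N_wall ≈ 235 N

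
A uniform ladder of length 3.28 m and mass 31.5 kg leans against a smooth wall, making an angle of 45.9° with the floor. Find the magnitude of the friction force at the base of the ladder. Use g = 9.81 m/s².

About the foot of the ladder:
Ladder weight 31.5×9.81 = 309 N acts at 1.64 m along the ladder; its horizontal arm is 1.64·cos45.9° = 1.141 m → τ = 352.6 N·m clockwise.
Wall normal N acts horizontally at the top; its moment arm is the height L sinθ = 3.28·sin45.9° = 2.355 m, counterclockwise.
For rotational equilibrium, N × 2.355 = 352.6, so N = 150 N.
ΣFx = 0: friction at the foot balances the wall's push, so f = N_wall = 150 N.

f ≈ 150 N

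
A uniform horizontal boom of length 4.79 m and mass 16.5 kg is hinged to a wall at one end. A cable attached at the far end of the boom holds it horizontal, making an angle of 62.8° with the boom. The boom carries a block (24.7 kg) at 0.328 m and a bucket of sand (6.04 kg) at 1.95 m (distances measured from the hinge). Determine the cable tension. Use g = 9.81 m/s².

Choose the hinge as the axis so the unknown hinge reaction has zero arm there.
Beam weight: 16.5 × 9.81 = 161.9 N down at 2.395 m → arm 2.395 m, τ = 161.9 × 2.395 = 387.8 N·m clockwise.
Block: 24.7 × 9.81 = 242.3 N down at 0.328 m → arm 0.328 m, τ = 242.3 × 0.328 = 79.47 N·m clockwise.
Bucket of sand: 6.04 × 9.81 = 59.25 N down at 1.95 m → arm 1.95 m, τ = 59.25 × 1.95 = 115.5 N·m clockwise.
Total clockwise load moment = 582.8 N·m.
The cable tension T acts at 4.79 m; only its component perpendicular to the boom, T sinθ, produces torque. sin 62.8° = 0.8894.
Setting net torque to zero: T × 4.79 × 0.8894 = 582.8 → T = 582.8 / 4.26 = 137 N.

T ≈ 137 N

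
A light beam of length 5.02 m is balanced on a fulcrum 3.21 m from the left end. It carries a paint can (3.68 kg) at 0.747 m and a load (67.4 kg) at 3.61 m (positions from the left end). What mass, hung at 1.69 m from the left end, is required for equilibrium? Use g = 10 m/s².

m ≈ 11.8 kg

About the fulcrum (at 3.21 m from the left end):
Paint can: 3.68 × 10 = 36.8 N down at 0.747 m → arm 2.463 m, τ = 36.8 × 2.463 = 90.64 N·m counterclockwise.
Load: 67.4 × 10 = 674 N down at 3.61 m → arm 0.4 m, τ = 674 × 0.4 = 269.6 N·m clockwise.
Net moment of known loads = 179 N·m clockwise.
An unknown mass m at 1.69 m has arm 1.52 m; its moment is m·g·1.52 counterclockwise.
Στ = 0 ⇒ m × 10 × 1.52 = 179 ⇒ m = 179 / (10 × 1.52) = 11.8 kg.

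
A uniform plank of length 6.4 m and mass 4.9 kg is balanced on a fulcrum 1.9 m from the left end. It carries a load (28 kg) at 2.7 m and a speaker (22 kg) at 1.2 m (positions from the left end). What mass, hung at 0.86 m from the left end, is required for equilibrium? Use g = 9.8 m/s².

Choose the fulcrum (at 1.9 m from the left end) as the axis so the support reaction has zero arm there.
Beam weight: 4.9 × 9.8 = 48.02 N down at 3.2 m → arm 1.3 m, τ = 48.02 × 1.3 = 62.43 N·m clockwise.
Load: 28 × 9.8 = 274.4 N down at 2.7 m → arm 0.8 m, τ = 274.4 × 0.8 = 219.5 N·m clockwise.
Speaker: 22 × 9.8 = 215.6 N down at 1.2 m → arm 0.7 m, τ = 215.6 × 0.7 = 150.9 N·m counterclockwise.
Net moment of known loads = 131 N·m clockwise.
An unknown mass m at 0.86 m has arm 1.04 m; its moment is m·g·1.04 counterclockwise.
For rotational equilibrium, m × 9.8 × 1.04 = 131, so m = 131 / (9.8 × 1.04) = 12.9 kg.

m ≈ 12.9 kg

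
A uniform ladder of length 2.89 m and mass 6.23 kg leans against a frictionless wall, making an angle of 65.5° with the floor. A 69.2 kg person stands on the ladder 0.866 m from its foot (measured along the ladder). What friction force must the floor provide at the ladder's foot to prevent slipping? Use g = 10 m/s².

f ≈ 109 N

Choose the foot of the ladder as the axis so the floor normal and friction both act there and drop out.
Ladder weight 6.23×10 = 62.3 N acts at 1.445 m along the ladder; its horizontal arm is 1.445·cos65.5° = 0.5992 m → τ = 37.33 N·m clockwise.
Person: 69.2×10 = 692 N at 0.866 m → arm 0.3591 m → τ = 248.5 N·m clockwise.
Wall normal N acts horizontally at the top; its moment arm is the height L sinθ = 2.89·sin65.5° = 2.63 m, counterclockwise.
Στ = 0 ⇒ N × 2.63 = 285.8 ⇒ N = 109 N.
ΣFx = 0: friction at the foot balances the wall's push, so f = N_wall = 109 N.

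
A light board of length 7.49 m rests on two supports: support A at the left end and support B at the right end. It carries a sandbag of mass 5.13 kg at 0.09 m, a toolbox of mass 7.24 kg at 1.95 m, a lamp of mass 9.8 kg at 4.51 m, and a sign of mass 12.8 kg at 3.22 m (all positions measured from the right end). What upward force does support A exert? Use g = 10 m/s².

R_A ≈ 134 N

Take moments about support B.
Sandbag: 5.13 × 10 = 51.3 N down at 0.09 m → arm 0.09 m, τ = 51.3 × 0.09 = 4.617 N·m counterclockwise.
Toolbox: 7.24 × 10 = 72.4 N down at 1.95 m → arm 1.95 m, τ = 72.4 × 1.95 = 141.2 N·m counterclockwise.
Lamp: 9.8 × 10 = 98 N down at 4.51 m → arm 4.51 m, τ = 98 × 4.51 = 442 N·m counterclockwise.
Sign: 12.8 × 10 = 128 N down at 3.22 m → arm 3.22 m, τ = 128 × 3.22 = 412.2 N·m counterclockwise.
Net load moment about support B = 1000 N·m counterclockwise.
Reaction R at support A is upward at 7.49 m, arm 7.49 m → moment R × 7.49 clockwise.
Balancing moments: R × 7.49 = 1000, giving R = 134 N.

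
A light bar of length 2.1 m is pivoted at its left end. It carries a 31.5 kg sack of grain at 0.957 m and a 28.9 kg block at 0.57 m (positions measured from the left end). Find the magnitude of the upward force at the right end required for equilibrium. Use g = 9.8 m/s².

F ≈ 218 N

Taking torques about the left end:
Sack of grain: 31.5 × 9.8 = 308.7 N down at 0.957 m → arm 0.957 m, τ = 308.7 × 0.957 = 295.4 N·m clockwise.
Block: 28.9 × 9.8 = 283.2 N down at 0.57 m → arm 0.57 m, τ = 283.2 × 0.57 = 161.4 N·m clockwise.
Net moment of the loads = 456.8 N·m clockwise.
The upward force F acts at the right end, arm 2.1 m, giving F × 2.1 counterclockwise.
For rotational equilibrium, F × 2.1 = 456.8, so F = 456.8 / 2.1 = 218 N.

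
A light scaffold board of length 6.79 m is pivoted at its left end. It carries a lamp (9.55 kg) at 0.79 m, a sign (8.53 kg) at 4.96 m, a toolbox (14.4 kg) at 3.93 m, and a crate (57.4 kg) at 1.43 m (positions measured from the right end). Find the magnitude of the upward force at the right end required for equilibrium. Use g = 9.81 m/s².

F ≈ 609 N

About the left end:
Lamp: 9.55 × 9.81 = 93.69 N down at 0.79 m → arm 6 m, τ = 93.69 × 6 = 562.1 N·m clockwise.
Sign: 8.53 × 9.81 = 83.68 N down at 4.96 m → arm 1.83 m, τ = 83.68 × 1.83 = 153.1 N·m clockwise.
Toolbox: 14.4 × 9.81 = 141.3 N down at 3.93 m → arm 2.86 m, τ = 141.3 × 2.86 = 404.1 N·m clockwise.
Crate: 57.4 × 9.81 = 563.1 N down at 1.43 m → arm 5.36 m, τ = 563.1 × 5.36 = 3018 N·m clockwise.
Net moment of the loads = 4137 N·m clockwise.
The upward force F acts at the right end, arm 6.79 m, giving F × 6.79 counterclockwise.
Στ = 0 ⇒ F × 6.79 = 4137 ⇒ F = 4137 / 6.79 = 609 N.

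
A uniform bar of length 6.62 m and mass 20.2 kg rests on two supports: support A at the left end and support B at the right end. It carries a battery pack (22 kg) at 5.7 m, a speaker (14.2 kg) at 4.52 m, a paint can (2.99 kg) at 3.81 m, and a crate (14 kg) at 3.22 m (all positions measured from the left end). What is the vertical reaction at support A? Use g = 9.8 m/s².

Take moments about support B.
Beam weight: 20.2 × 9.8 = 198 N down at 3.31 m → arm 3.31 m, τ = 198 × 3.31 = 655.4 N·m counterclockwise.
Battery pack: 22 × 9.8 = 215.6 N down at 5.7 m → arm 0.92 m, τ = 215.6 × 0.92 = 198.4 N·m counterclockwise.
Speaker: 14.2 × 9.8 = 139.2 N down at 4.52 m → arm 2.1 m, τ = 139.2 × 2.1 = 292.3 N·m counterclockwise.
Paint can: 2.99 × 9.8 = 29.3 N down at 3.81 m → arm 2.81 m, τ = 29.3 × 2.81 = 82.33 N·m counterclockwise.
Crate: 14 × 9.8 = 137.2 N down at 3.22 m → arm 3.4 m, τ = 137.2 × 3.4 = 466.5 N·m counterclockwise.
Net load moment about support B = 1695 N·m counterclockwise.
Reaction R at support A is upward at 0 m, arm 6.62 m → moment R × 6.62 clockwise.
Στ = 0 ⇒ R × 6.62 = 1695 ⇒ R = 256 N.

R_A ≈ 256 N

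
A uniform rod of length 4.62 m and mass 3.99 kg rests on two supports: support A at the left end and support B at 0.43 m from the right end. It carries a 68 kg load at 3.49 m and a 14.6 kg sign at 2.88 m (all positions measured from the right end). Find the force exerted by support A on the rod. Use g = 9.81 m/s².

R_A ≈ 588 N

Taking torques about support B:
Beam weight: 3.99 × 9.81 = 39.14 N down at 2.31 m → arm 1.88 m, τ = 39.14 × 1.88 = 73.58 N·m counterclockwise.
Load: 68 × 9.81 = 667.1 N down at 3.49 m → arm 3.06 m, τ = 667.1 × 3.06 = 2041 N·m counterclockwise.
Sign: 14.6 × 9.81 = 143.2 N down at 2.88 m → arm 2.45 m, τ = 143.2 × 2.45 = 350.8 N·m counterclockwise.
Net load moment about support B = 2465 N·m counterclockwise.
Reaction R at support A is upward at 4.62 m, arm 4.19 m → moment R × 4.19 clockwise.
Balancing moments: R × 4.19 = 2465, giving R = 588 N.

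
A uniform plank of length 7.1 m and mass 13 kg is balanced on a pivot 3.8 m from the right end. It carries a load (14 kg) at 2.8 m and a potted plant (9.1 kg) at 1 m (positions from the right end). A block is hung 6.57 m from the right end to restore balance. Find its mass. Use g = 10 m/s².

About the pivot (at 3.8 m from the right end):
Beam weight: 13 × 10 = 130 N down at 3.55 m → arm 0.25 m, τ = 130 × 0.25 = 32.5 N·m clockwise.
Load: 14 × 10 = 140 N down at 2.8 m → arm 1 m, τ = 140 × 1 = 140 N·m clockwise.
Potted plant: 9.1 × 10 = 91 N down at 1 m → arm 2.8 m, τ = 91 × 2.8 = 254.8 N·m clockwise.
Net moment of known loads = 427.3 N·m clockwise.
An unknown mass m at 6.57 m has arm 2.77 m; its moment is m·g·2.77 counterclockwise.
Setting net torque to zero: m × 10 × 2.77 = 427.3 → m = 427.3 / (10 × 2.77) = 15.4 kg.

m ≈ 15.4 kg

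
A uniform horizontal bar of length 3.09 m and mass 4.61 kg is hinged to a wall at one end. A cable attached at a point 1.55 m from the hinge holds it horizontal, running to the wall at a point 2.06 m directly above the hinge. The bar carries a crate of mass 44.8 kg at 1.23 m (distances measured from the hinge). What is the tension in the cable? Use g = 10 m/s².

Choose the hinge as the axis so the unknown hinge reaction has zero arm there.
Beam weight: 4.61 × 10 = 46.1 N down at 1.545 m → arm 1.545 m, τ = 46.1 × 1.545 = 71.22 N·m clockwise.
Crate: 44.8 × 10 = 448 N down at 1.23 m → arm 1.23 m, τ = 448 × 1.23 = 551 N·m clockwise.
Total clockwise load moment = 622.2 N·m.
The cable tension T acts at 1.55 m; only its component perpendicular to the bar, T sinθ, produces torque. sinθ = h/√(h²+d²) = 2.06/√(2.06²+1.55²) = 0.7991.
For rotational equilibrium, T × 1.55 × 0.7991 = 622.2, so T = 622.2 / 1.239 = 502 N.

T ≈ 502 N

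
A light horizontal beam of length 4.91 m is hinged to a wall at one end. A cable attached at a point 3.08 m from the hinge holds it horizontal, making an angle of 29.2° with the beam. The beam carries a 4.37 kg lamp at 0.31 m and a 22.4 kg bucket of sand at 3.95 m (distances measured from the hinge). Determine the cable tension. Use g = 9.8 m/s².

Choose the hinge as the axis so the unknown hinge reaction has zero arm there.
Lamp: 4.37 × 9.8 = 42.83 N down at 0.31 m → arm 0.31 m, τ = 42.83 × 0.31 = 13.28 N·m clockwise.
Bucket of sand: 22.4 × 9.8 = 219.5 N down at 3.95 m → arm 3.95 m, τ = 219.5 × 3.95 = 867 N·m clockwise.
Total clockwise load moment = 880.3 N·m.
The cable tension T acts at 3.08 m; only its component perpendicular to the beam, T sinθ, produces torque. sin 29.2° = 0.4879.
Setting net torque to zero: T × 3.08 × 0.4879 = 880.3 → T = 880.3 / 1.503 = 586 N.

T ≈ 586 N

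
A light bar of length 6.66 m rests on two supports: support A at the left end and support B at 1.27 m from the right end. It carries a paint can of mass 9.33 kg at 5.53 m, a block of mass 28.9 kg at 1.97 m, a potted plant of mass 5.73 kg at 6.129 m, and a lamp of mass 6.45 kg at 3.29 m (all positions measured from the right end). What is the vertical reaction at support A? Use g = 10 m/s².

R_A ≈ 187 N

Take moments about support B.
Paint can: 9.33 × 10 = 93.3 N down at 5.53 m → arm 4.26 m, τ = 93.3 × 4.26 = 397.5 N·m counterclockwise.
Block: 28.9 × 10 = 289 N down at 1.97 m → arm 0.7 m, τ = 289 × 0.7 = 202.3 N·m counterclockwise.
Potted plant: 5.73 × 10 = 57.3 N down at 6.129 m → arm 4.859 m, τ = 57.3 × 4.859 = 278.4 N·m counterclockwise.
Lamp: 6.45 × 10 = 64.5 N down at 3.29 m → arm 2.02 m, τ = 64.5 × 2.02 = 130.3 N·m counterclockwise.
Net load moment about support B = 1008 N·m counterclockwise.
Reaction R at support A is upward at 6.66 m, arm 5.39 m → moment R × 5.39 clockwise.
For rotational equilibrium, R × 5.39 = 1008, so R = 187 N.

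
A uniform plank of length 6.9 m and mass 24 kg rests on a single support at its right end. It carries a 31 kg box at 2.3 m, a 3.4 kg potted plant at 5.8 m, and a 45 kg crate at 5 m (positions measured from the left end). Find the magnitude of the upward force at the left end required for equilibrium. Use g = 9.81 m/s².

F ≈ 447 N

Take moments about the right end.
Beam weight: 24 × 9.81 = 235.4 N down at 3.45 m → arm 3.45 m, τ = 235.4 × 3.45 = 812.1 N·m counterclockwise.
Box: 31 × 9.81 = 304.1 N down at 2.3 m → arm 4.6 m, τ = 304.1 × 4.6 = 1399 N·m counterclockwise.
Potted plant: 3.4 × 9.81 = 33.35 N down at 5.8 m → arm 1.1 m, τ = 33.35 × 1.1 = 36.69 N·m counterclockwise.
Crate: 45 × 9.81 = 441.5 N down at 5 m → arm 1.9 m, τ = 441.5 × 1.9 = 838.8 N·m counterclockwise.
Net moment of the loads = 3087 N·m counterclockwise.
The upward force F acts at the left end, arm 6.9 m, giving F × 6.9 clockwise.
Balancing moments: F × 6.9 = 3087, giving F = 3087 / 6.9 = 447 N.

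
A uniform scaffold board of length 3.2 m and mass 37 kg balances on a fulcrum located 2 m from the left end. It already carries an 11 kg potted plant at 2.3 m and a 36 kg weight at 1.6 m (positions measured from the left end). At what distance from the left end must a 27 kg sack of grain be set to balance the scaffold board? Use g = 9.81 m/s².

x ≈ 2.96 m from the left end

About the fulcrum (at 2 m from the left end):
Beam weight: 37 × 9.81 = 363 N down at 1.6 m → arm 0.4 m, τ = 363 × 0.4 = 145.2 N·m counterclockwise.
Potted plant: 11 × 9.81 = 107.9 N down at 2.3 m → arm 0.3 m, τ = 107.9 × 0.3 = 32.37 N·m clockwise.
Weight: 36 × 9.81 = 353.2 N down at 1.6 m → arm 0.4 m, τ = 353.2 × 0.4 = 141.3 N·m counterclockwise.
Net moment of existing loads = 254.1 N·m counterclockwise.
The sack of grain weighs 27 × 9.81 = 264.9 N and must supply an equal clockwise moment, so its lever arm about the fulcrum is 254.1 / 264.9 = 0.959 m.
That puts it at 2 + 0.959 = 2.96 m from the left end.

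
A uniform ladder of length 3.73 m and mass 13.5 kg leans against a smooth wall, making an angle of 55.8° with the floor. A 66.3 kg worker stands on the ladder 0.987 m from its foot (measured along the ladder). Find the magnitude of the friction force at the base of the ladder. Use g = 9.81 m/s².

Take moments about the foot of the ladder.
Ladder weight 13.5×9.81 = 132.4 N acts at 1.865 m along the ladder; its horizontal arm is 1.865·cos55.8° = 1.048 m → τ = 138.8 N·m clockwise.
Worker: 66.3×9.81 = 650.4 N at 0.987 m → arm 0.5548 m → τ = 360.8 N·m clockwise.
Wall normal N acts horizontally at the top; its moment arm is the height L sinθ = 3.73·sin55.8° = 3.085 m, counterclockwise.
Setting net torque to zero: N × 3.085 = 499.6 → N = 162 N.
ΣFx = 0: friction at the foot balances the wall's push, so f = N_wall = 162 N.

f ≈ 162 N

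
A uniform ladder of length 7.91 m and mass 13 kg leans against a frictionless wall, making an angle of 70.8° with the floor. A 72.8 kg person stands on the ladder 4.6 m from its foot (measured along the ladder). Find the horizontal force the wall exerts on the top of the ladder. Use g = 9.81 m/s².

About the foot of the ladder:
Ladder weight 13×9.81 = 127.5 N acts at 3.955 m along the ladder; its horizontal arm is 3.955·cos70.8° = 1.301 m → τ = 165.9 N·m clockwise.
Person: 72.8×9.81 = 714.2 N at 4.6 m → arm 1.513 m → τ = 1081 N·m clockwise.
Wall normal N acts horizontally at the top; its moment arm is the height L sinθ = 7.91·sin70.8° = 7.47 m, counterclockwise.
For rotational equilibrium, N × 7.47 = 1247, so N = 167 N.

N_wall ≈ 167 N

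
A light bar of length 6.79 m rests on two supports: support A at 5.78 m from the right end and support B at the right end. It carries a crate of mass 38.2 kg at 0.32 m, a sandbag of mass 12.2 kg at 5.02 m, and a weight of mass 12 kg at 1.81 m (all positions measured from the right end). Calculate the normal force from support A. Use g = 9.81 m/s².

R_A ≈ 162 N

Choose support B as the axis so its reaction then has zero moment arm.
Crate: 38.2 × 9.81 = 374.7 N down at 0.32 m → arm 0.32 m, τ = 374.7 × 0.32 = 119.9 N·m counterclockwise.
Sandbag: 12.2 × 9.81 = 119.7 N down at 5.02 m → arm 5.02 m, τ = 119.7 × 5.02 = 600.9 N·m counterclockwise.
Weight: 12 × 9.81 = 117.7 N down at 1.81 m → arm 1.81 m, τ = 117.7 × 1.81 = 213 N·m counterclockwise.
Net load moment about support B = 933.8 N·m counterclockwise.
Reaction R at support A is upward at 5.78 m, arm 5.78 m → moment R × 5.78 clockwise.
Στ = 0 ⇒ R × 5.78 = 933.8 ⇒ R = 162 N.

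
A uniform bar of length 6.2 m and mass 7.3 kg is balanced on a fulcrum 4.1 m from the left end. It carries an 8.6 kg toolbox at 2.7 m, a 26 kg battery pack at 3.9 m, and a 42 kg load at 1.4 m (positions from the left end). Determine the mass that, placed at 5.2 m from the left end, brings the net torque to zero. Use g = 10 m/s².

m ≈ 125 kg

Sum moments about the fulcrum (at 4.1 m from the left end) (the support reaction has zero arm there).
Beam weight: 7.3 × 10 = 73 N down at 3.1 m → arm 1 m, τ = 73 × 1 = 73 N·m counterclockwise.
Toolbox: 8.6 × 10 = 86 N down at 2.7 m → arm 1.4 m, τ = 86 × 1.4 = 120.4 N·m counterclockwise.
Battery pack: 26 × 10 = 260 N down at 3.9 m → arm 0.2 m, τ = 260 × 0.2 = 52 N·m counterclockwise.
Load: 42 × 10 = 420 N down at 1.4 m → arm 2.7 m, τ = 420 × 2.7 = 1134 N·m counterclockwise.
Net moment of known loads = 1379 N·m counterclockwise.
An unknown mass m at 5.2 m has arm 1.1 m; its moment is m·g·1.1 clockwise.
For rotational equilibrium, m × 10 × 1.1 = 1379, so m = 1379 / (10 × 1.1) = 125 kg.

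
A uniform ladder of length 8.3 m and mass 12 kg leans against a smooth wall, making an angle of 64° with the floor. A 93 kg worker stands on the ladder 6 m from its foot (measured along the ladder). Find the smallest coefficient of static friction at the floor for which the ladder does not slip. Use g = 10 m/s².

μ_min ≈ 0.34

Choose the foot of the ladder as the axis so the floor normal and friction both act there and drop out.
Ladder weight 12×10 = 120 N acts at 4.15 m along the ladder; its horizontal arm is 4.15·cos64° = 1.819 m → τ = 218.3 N·m clockwise.
Worker: 93×10 = 930 N at 6 m → arm 2.63 m → τ = 2446 N·m clockwise.
Wall normal N acts horizontally at the top; its moment arm is the height L sinθ = 8.3·sin64° = 7.46 m, counterclockwise.
For rotational equilibrium, N × 7.46 = 2664, so N = 357.1 N.
ΣFx = 0 ⇒ f = N_wall = 357.1 N. ΣFy = 0 ⇒ N_floor = 1050 N.
μ_min = f / N_floor = 357.1 / 1050 = 0.34.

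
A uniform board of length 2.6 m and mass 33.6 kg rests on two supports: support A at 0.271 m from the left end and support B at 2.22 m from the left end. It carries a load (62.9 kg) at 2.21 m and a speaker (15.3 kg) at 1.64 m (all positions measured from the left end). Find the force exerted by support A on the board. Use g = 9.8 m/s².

R_A ≈ 203 N

Sum moments about support B (its reaction then has zero moment arm).
Beam weight: 33.6 × 9.8 = 329.3 N down at 1.3 m → arm 0.92 m, τ = 329.3 × 0.92 = 303 N·m counterclockwise.
Load: 62.9 × 9.8 = 616.4 N down at 2.21 m → arm 0.01 m, τ = 616.4 × 0.01 = 6.164 N·m counterclockwise.
Speaker: 15.3 × 9.8 = 149.9 N down at 1.64 m → arm 0.58 m, τ = 149.9 × 0.58 = 86.94 N·m counterclockwise.
Net load moment about support B = 396.1 N·m counterclockwise.
Reaction R at support A is upward at 0.271 m, arm 1.949 m → moment R × 1.949 clockwise.
Setting net torque to zero: R × 1.949 = 396.1 → R = 203 N.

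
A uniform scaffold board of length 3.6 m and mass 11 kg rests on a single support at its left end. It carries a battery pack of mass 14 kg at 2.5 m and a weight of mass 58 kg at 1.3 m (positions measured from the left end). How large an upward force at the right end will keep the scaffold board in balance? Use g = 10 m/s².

F ≈ 362 N

Choose the left end as the axis so the unknown pivot reaction has zero arm there.
Beam weight: 11 × 10 = 110 N down at 1.8 m → arm 1.8 m, τ = 110 × 1.8 = 198 N·m clockwise.
Battery pack: 14 × 10 = 140 N down at 2.5 m → arm 2.5 m, τ = 140 × 2.5 = 350 N·m clockwise.
Weight: 58 × 10 = 580 N down at 1.3 m → arm 1.3 m, τ = 580 × 1.3 = 754 N·m clockwise.
Net moment of the loads = 1302 N·m clockwise.
The upward force F acts at the right end, arm 3.6 m, giving F × 3.6 counterclockwise.
For rotational equilibrium, F × 3.6 = 1302, so F = 1302 / 3.6 = 362 N.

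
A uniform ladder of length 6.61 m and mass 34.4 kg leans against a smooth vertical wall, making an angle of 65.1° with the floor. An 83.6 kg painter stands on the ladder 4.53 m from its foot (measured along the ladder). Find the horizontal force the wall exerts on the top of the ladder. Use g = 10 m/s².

N_wall ≈ 346 N

Taking torques about the foot of the ladder:
Ladder weight 34.4×10 = 344 N acts at 3.305 m along the ladder; its horizontal arm is 3.305·cos65.1° = 1.392 m → τ = 478.8 N·m clockwise.
Painter: 83.6×10 = 836 N at 4.53 m → arm 1.907 m → τ = 1594 N·m clockwise.
Wall normal N acts horizontally at the top; its moment arm is the height L sinθ = 6.61·sin65.1° = 5.996 m, counterclockwise.
Balancing moments: N × 5.996 = 2073, giving N = 346 N.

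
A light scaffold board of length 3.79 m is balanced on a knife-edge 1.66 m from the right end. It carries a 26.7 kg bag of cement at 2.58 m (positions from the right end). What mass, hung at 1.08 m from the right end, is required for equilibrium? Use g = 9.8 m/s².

About the knife-edge (at 1.66 m from the right end):
Bag of cement: 26.7 × 9.8 = 261.7 N down at 2.58 m → arm 0.92 m, τ = 261.7 × 0.92 = 240.8 N·m counterclockwise.
Net moment of known loads = 240.8 N·m counterclockwise.
An unknown mass m at 1.08 m has arm 0.58 m; its moment is m·g·0.58 clockwise.
Στ = 0 ⇒ m × 9.8 × 0.58 = 240.8 ⇒ m = 240.8 / (9.8 × 0.58) = 42.4 kg.

m ≈ 42.4 kg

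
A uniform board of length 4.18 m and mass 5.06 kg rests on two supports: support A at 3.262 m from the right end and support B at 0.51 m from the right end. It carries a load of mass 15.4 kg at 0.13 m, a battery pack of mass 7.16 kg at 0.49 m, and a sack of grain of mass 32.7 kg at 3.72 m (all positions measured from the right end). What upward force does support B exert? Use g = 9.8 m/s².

Take moments about support A.
Beam weight: 5.06 × 9.8 = 49.59 N down at 2.09 m → arm 1.172 m, τ = 49.59 × 1.172 = 58.12 N·m clockwise.
Load: 15.4 × 9.8 = 150.9 N down at 0.13 m → arm 3.132 m, τ = 150.9 × 3.132 = 472.6 N·m clockwise.
Battery pack: 7.16 × 9.8 = 70.17 N down at 0.49 m → arm 2.772 m, τ = 70.17 × 2.772 = 194.5 N·m clockwise.
Sack of grain: 32.7 × 9.8 = 320.5 N down at 3.72 m → arm 0.458 m, τ = 320.5 × 0.458 = 146.8 N·m counterclockwise.
Net load moment about support A = 578.4 N·m clockwise.
Reaction R at support B is upward at 0.51 m, arm 2.752 m → moment R × 2.752 counterclockwise.
For rotational equilibrium, R × 2.752 = 578.4, so R = 210 N.

R_B ≈ 210 N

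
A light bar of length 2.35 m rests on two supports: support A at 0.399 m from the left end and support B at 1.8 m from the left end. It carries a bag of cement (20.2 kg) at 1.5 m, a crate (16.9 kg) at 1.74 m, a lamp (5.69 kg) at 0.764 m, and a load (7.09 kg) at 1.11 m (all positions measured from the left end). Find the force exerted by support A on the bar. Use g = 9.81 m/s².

R_A ≈ 125 N

Taking torques about support B:
Bag of cement: 20.2 × 9.81 = 198.2 N down at 1.5 m → arm 0.3 m, τ = 198.2 × 0.3 = 59.46 N·m counterclockwise.
Crate: 16.9 × 9.81 = 165.8 N down at 1.74 m → arm 0.06 m, τ = 165.8 × 0.06 = 9.948 N·m counterclockwise.
Lamp: 5.69 × 9.81 = 55.82 N down at 0.764 m → arm 1.036 m, τ = 55.82 × 1.036 = 57.83 N·m counterclockwise.
Load: 7.09 × 9.81 = 69.55 N down at 1.11 m → arm 0.69 m, τ = 69.55 × 0.69 = 47.99 N·m counterclockwise.
Net load moment about support B = 175.2 N·m counterclockwise.
Reaction R at support A is upward at 0.399 m, arm 1.401 m → moment R × 1.401 clockwise.
Balancing moments: R × 1.401 = 175.2, giving R = 125 N.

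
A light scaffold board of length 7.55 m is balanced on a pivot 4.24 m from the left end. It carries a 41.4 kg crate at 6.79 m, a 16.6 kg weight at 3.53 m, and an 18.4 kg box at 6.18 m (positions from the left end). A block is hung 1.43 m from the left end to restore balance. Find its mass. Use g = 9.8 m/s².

Taking torques about the pivot (at 4.24 m from the left end):
Crate: 41.4 × 9.8 = 405.7 N down at 6.79 m → arm 2.55 m, τ = 405.7 × 2.55 = 1035 N·m clockwise.
Weight: 16.6 × 9.8 = 162.7 N down at 3.53 m → arm 0.71 m, τ = 162.7 × 0.71 = 115.5 N·m counterclockwise.
Box: 18.4 × 9.8 = 180.3 N down at 6.18 m → arm 1.94 m, τ = 180.3 × 1.94 = 349.8 N·m clockwise.
Net moment of known loads = 1269 N·m clockwise.
An unknown mass m at 1.43 m has arm 2.81 m; its moment is m·g·2.81 counterclockwise.
For rotational equilibrium, m × 9.8 × 2.81 = 1269, so m = 1269 / (9.8 × 2.81) = 46.1 kg.

m ≈ 46.1 kg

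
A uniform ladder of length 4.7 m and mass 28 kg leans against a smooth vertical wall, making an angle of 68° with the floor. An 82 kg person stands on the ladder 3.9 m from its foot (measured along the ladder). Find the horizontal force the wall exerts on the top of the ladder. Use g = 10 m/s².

N_wall ≈ 331 N

Sum moments about the foot of the ladder (the floor normal and friction both act there and drop out).
Ladder weight 28×10 = 280 N acts at 2.35 m along the ladder; its horizontal arm is 2.35·cos68° = 0.8803 m → τ = 246.5 N·m clockwise.
Person: 82×10 = 820 N at 3.9 m → arm 1.461 m → τ = 1198 N·m clockwise.
Wall normal N acts horizontally at the top; its moment arm is the height L sinθ = 4.7·sin68° = 4.358 m, counterclockwise.
Balancing moments: N × 4.358 = 1444, giving N = 331 N.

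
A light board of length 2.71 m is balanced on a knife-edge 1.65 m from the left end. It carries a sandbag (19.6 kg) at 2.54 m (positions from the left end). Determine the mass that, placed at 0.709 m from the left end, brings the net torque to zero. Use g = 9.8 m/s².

m ≈ 18.5 kg

Sum moments about the knife-edge (at 1.65 m from the left end) (the support reaction has zero arm there).
Sandbag: 19.6 × 9.8 = 192.1 N down at 2.54 m → arm 0.89 m, τ = 192.1 × 0.89 = 171 N·m clockwise.
Net moment of known loads = 171 N·m clockwise.
An unknown mass m at 0.709 m has arm 0.941 m; its moment is m·g·0.941 counterclockwise.
Setting net torque to zero: m × 9.8 × 0.941 = 171 → m = 171 / (9.8 × 0.941) = 18.5 kg.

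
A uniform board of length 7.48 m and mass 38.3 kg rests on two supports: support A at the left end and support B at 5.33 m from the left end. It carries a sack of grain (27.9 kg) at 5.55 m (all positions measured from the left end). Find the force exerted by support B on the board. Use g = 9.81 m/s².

R_B ≈ 549 N

Choose support A as the axis so its reaction then has zero moment arm.
Beam weight: 38.3 × 9.81 = 375.7 N down at 3.74 m → arm 3.74 m, τ = 375.7 × 3.74 = 1405 N·m clockwise.
Sack of grain: 27.9 × 9.81 = 273.7 N down at 5.55 m → arm 5.55 m, τ = 273.7 × 5.55 = 1519 N·m clockwise.
Net load moment about support A = 2924 N·m clockwise.
Reaction R at support B is upward at 5.33 m, arm 5.33 m → moment R × 5.33 counterclockwise.
Setting net torque to zero: R × 5.33 = 2924 → R = 549 N.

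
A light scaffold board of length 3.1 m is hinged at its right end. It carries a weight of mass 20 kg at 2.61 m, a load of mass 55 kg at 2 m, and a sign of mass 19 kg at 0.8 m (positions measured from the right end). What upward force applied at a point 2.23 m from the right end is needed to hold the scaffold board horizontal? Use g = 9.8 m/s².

Choose the right end as the axis so the unknown pivot reaction has zero arm there.
Weight: 20 × 9.8 = 196 N down at 2.61 m → arm 2.61 m, τ = 196 × 2.61 = 511.6 N·m counterclockwise.
Load: 55 × 9.8 = 539 N down at 2 m → arm 2 m, τ = 539 × 2 = 1078 N·m counterclockwise.
Sign: 19 × 9.8 = 186.2 N down at 0.8 m → arm 0.8 m, τ = 186.2 × 0.8 = 149 N·m counterclockwise.
Net moment of the loads = 1739 N·m counterclockwise.
The upward force F acts at a point 2.23 m from the right end, arm 2.23 m, giving F × 2.23 clockwise.
Balancing moments: F × 2.23 = 1739, giving F = 1739 / 2.23 = 780 N.

F ≈ 780 N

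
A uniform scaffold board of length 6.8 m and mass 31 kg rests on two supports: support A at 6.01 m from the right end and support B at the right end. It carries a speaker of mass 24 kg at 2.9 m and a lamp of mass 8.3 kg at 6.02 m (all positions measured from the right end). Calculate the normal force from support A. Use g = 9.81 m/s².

R_A ≈ 367 N

Choose support B as the axis so its reaction then has zero moment arm.
Beam weight: 31 × 9.81 = 304.1 N down at 3.4 m → arm 3.4 m, τ = 304.1 × 3.4 = 1034 N·m counterclockwise.
Speaker: 24 × 9.81 = 235.4 N down at 2.9 m → arm 2.9 m, τ = 235.4 × 2.9 = 682.7 N·m counterclockwise.
Lamp: 8.3 × 9.81 = 81.42 N down at 6.02 m → arm 6.02 m, τ = 81.42 × 6.02 = 490.1 N·m counterclockwise.
Net load moment about support B = 2207 N·m counterclockwise.
Reaction R at support A is upward at 6.01 m, arm 6.01 m → moment R × 6.01 clockwise.
Setting net torque to zero: R × 6.01 = 2207 → R = 367 N.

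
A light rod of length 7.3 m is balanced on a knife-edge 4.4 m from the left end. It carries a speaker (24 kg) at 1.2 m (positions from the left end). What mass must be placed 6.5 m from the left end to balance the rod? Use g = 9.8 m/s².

Take moments about the knife-edge (at 4.4 m from the left end).
Speaker: 24 × 9.8 = 235.2 N down at 1.2 m → arm 3.2 m, τ = 235.2 × 3.2 = 752.6 N·m counterclockwise.
Net moment of known loads = 752.6 N·m counterclockwise.
An unknown mass m at 6.5 m has arm 2.1 m; its moment is m·g·2.1 clockwise.
Στ = 0 ⇒ m × 9.8 × 2.1 = 752.6 ⇒ m = 752.6 / (9.8 × 2.1) = 36.6 kg.

m ≈ 36.6 kg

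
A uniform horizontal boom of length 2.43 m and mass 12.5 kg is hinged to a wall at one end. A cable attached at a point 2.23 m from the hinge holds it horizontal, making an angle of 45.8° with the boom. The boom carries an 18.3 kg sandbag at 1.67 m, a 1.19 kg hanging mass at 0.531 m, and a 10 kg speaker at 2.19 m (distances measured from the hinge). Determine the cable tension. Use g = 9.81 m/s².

T ≈ 419 N

About the hinge:
Beam weight: 12.5 × 9.81 = 122.6 N down at 1.215 m → arm 1.215 m, τ = 122.6 × 1.215 = 149 N·m clockwise.
Sandbag: 18.3 × 9.81 = 179.5 N down at 1.67 m → arm 1.67 m, τ = 179.5 × 1.67 = 299.8 N·m clockwise.
Hanging mass: 1.19 × 9.81 = 11.67 N down at 0.531 m → arm 0.531 m, τ = 11.67 × 0.531 = 6.197 N·m clockwise.
Speaker: 10 × 9.81 = 98.1 N down at 2.19 m → arm 2.19 m, τ = 98.1 × 2.19 = 214.8 N·m clockwise.
Total clockwise load moment = 669.8 N·m.
The cable tension T acts at 2.23 m; only its component perpendicular to the boom, T sinθ, produces torque. sin 45.8° = 0.7169.
Balancing moments: T × 2.23 × 0.7169 = 669.8, giving T = 669.8 / 1.599 = 419 N.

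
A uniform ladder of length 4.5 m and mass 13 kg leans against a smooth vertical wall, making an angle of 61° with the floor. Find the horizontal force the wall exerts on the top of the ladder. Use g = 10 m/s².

N_wall ≈ 36 N

Taking torques about the foot of the ladder:
Ladder weight 13×10 = 130 N acts at 2.25 m along the ladder; its horizontal arm is 2.25·cos61° = 1.091 m → τ = 141.8 N·m clockwise.
Wall normal N acts horizontally at the top; its moment arm is the height L sinθ = 4.5·sin61° = 3.936 m, counterclockwise.
Balancing moments: N × 3.936 = 141.8, giving N = 36 N.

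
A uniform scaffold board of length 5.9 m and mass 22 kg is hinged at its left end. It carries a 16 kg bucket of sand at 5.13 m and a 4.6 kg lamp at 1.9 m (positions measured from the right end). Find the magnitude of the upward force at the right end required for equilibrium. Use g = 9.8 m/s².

F ≈ 159 N

Taking torques about the left end:
Beam weight: 22 × 9.8 = 215.6 N down at 2.95 m → arm 2.95 m, τ = 215.6 × 2.95 = 636 N·m clockwise.
Bucket of sand: 16 × 9.8 = 156.8 N down at 5.13 m → arm 0.77 m, τ = 156.8 × 0.77 = 120.7 N·m clockwise.
Lamp: 4.6 × 9.8 = 45.08 N down at 1.9 m → arm 4 m, τ = 45.08 × 4 = 180.3 N·m clockwise.
Net moment of the loads = 937 N·m clockwise.
The upward force F acts at the right end, arm 5.9 m, giving F × 5.9 counterclockwise.
Balancing moments: F × 5.9 = 937, giving F = 937 / 5.9 = 159 N.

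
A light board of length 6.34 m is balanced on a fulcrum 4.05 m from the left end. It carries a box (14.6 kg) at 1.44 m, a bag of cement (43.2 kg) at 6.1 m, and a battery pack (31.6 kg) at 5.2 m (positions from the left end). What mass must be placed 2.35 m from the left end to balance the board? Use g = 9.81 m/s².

Take moments about the fulcrum (at 4.05 m from the left end).
Box: 14.6 × 9.81 = 143.2 N down at 1.44 m → arm 2.61 m, τ = 143.2 × 2.61 = 373.8 N·m counterclockwise.
Bag of cement: 43.2 × 9.81 = 423.8 N down at 6.1 m → arm 2.05 m, τ = 423.8 × 2.05 = 868.8 N·m clockwise.
Battery pack: 31.6 × 9.81 = 310 N down at 5.2 m → arm 1.15 m, τ = 310 × 1.15 = 356.5 N·m clockwise.
Net moment of known loads = 851.5 N·m clockwise.
An unknown mass m at 2.35 m has arm 1.7 m; its moment is m·g·1.7 counterclockwise.
Setting net torque to zero: m × 9.81 × 1.7 = 851.5 → m = 851.5 / (9.81 × 1.7) = 51.1 kg.

m ≈ 51.1 kg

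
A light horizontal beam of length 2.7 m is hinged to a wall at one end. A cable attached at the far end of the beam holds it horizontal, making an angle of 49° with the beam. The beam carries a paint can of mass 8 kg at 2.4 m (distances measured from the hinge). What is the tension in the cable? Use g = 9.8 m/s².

Choose the hinge as the axis so the unknown hinge reaction has zero arm there.
Paint can: 8 × 9.8 = 78.4 N down at 2.4 m → arm 2.4 m, τ = 78.4 × 2.4 = 188.2 N·m clockwise.
Total clockwise load moment = 188.2 N·m.
The cable tension T acts at 2.7 m; only its component perpendicular to the beam, T sinθ, produces torque. sin 49° = 0.7547.
For rotational equilibrium, T × 2.7 × 0.7547 = 188.2, so T = 188.2 / 2.038 = 92.3 N.

T ≈ 92.3 N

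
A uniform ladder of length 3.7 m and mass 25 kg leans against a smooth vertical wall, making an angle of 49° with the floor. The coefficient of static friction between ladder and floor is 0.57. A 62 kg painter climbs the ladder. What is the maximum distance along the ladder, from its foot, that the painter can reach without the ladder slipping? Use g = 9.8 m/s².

Take moments about the foot of the ladder.
Ladder weight 25×9.8 = 245 N acts at 1.85 m along the ladder; its horizontal arm is 1.85·cos49° = 1.214 m → τ = 297.4 N·m clockwise.
Painter weight 62×9.8 = 607.6 N at distance d → arm d·cos49° → τ = 607.6·d·0.6561 clockwise.
Wall normal N at the top has arm L sinθ = 2.792 m counterclockwise, so Στ = 0 gives N·2.792 = 297.4 + 398.6·d.
ΣFy = 0 ⇒ N_floor = 852.6 N, so the maximum friction is μ_s·N_floor = 0.57×852.6 = 486 N. ΣFx = 0 ⇒ N_wall = f, so at the slipping point N = 486 N.
Substituting: 486×2.792 = 297.4 + 398.6·d ⇒ d = (1357 − 297.4) / 398.6 = 2.66 m.

d ≈ 2.66 m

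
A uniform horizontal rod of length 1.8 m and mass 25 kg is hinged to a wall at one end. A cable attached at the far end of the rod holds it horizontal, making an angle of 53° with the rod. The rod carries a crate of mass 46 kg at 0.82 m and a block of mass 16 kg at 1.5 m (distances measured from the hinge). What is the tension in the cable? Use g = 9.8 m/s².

About the hinge:
Beam weight: 25 × 9.8 = 245 N down at 0.9 m → arm 0.9 m, τ = 245 × 0.9 = 220.5 N·m clockwise.
Crate: 46 × 9.8 = 450.8 N down at 0.82 m → arm 0.82 m, τ = 450.8 × 0.82 = 369.7 N·m clockwise.
Block: 16 × 9.8 = 156.8 N down at 1.5 m → arm 1.5 m, τ = 156.8 × 1.5 = 235.2 N·m clockwise.
Total clockwise load moment = 825.4 N·m.
The cable tension T acts at 1.8 m; only its component perpendicular to the rod, T sinθ, produces torque. sin 53° = 0.7986.
For rotational equilibrium, T × 1.8 × 0.7986 = 825.4, so T = 825.4 / 1.437 = 574 N.

T ≈ 574 N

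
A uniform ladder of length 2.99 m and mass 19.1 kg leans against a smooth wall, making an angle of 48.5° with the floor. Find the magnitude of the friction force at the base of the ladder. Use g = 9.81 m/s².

f ≈ 82.9 N

Taking torques about the foot of the ladder:
Ladder weight 19.1×9.81 = 187.4 N acts at 1.495 m along the ladder; its horizontal arm is 1.495·cos48.5° = 0.9906 m → τ = 185.6 N·m clockwise.
Wall normal N acts horizontally at the top; its moment arm is the height L sinθ = 2.99·sin48.5° = 2.239 m, counterclockwise.
For rotational equilibrium, N × 2.239 = 185.6, so N = 82.9 N.
ΣFx = 0: friction at the foot balances the wall's push, so f = N_wall = 82.9 N.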